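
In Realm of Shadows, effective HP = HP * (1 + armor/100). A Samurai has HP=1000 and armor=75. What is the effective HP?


EHP = 1000 * (1 + 75/100)
= 1000 * (1 + 0.75)
= 1000 * 1.75
= 1750.0

1750.0 EHP


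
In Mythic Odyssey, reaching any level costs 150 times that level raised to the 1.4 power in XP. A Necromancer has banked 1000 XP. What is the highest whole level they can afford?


XP = 150 * level^1.4, so level = (XP / 150)^(1/1.4)
= (1000 / 150)^(1/1.4)
= 6.6667^0.7143
= 3.8771
Floor: level = 3

level 3


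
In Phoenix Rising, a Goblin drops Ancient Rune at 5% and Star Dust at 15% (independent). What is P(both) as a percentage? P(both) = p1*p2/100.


For independent events, P(both) = P(A) * P(B)
= 5% * 15%
= 75 / 100 %
= 0.75%

0.75%


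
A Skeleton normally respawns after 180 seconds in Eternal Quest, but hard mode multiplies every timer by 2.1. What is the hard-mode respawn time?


Respawn time = base * multiplier
= 180 * 2.1
= 378.0 seconds

378.0 seconds


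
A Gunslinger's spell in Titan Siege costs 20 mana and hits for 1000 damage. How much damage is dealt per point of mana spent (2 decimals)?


Efficiency = damage / mana
= 1000 / 20
= 50.00

50.00 dmg/mana


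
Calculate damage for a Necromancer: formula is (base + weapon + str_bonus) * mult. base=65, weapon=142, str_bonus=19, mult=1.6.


Sum base + weapon + str = 65 + 142 + 19 = 226
Multiply by 1.6:
226 * 1.6 = 361.6

361.6 damage


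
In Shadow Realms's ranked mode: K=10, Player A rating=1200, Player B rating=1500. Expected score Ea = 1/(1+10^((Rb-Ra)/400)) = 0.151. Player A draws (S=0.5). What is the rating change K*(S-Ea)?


Elo update: delta = K * (S - Ea), where S = 0.5 (draws)
S - Ea = 0.5 - 0.151 = 0.349
Rating change = 10 * 0.349
= 3.49

3.49 rating points


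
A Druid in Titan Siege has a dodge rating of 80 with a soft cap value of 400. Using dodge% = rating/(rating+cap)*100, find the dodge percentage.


dodge% = 80 / (80 + 400) * 100
= 80 / 480 * 100
= 0.166667 * 100
= 16.67%

16.67%


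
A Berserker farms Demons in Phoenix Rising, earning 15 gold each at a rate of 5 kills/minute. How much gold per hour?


Gold per minute = 15 * 5 = 75
Gold per hour = 75 * 60 = 4500

4500 gold/hour


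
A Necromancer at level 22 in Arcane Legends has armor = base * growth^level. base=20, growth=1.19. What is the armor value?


value = base * growth^level
= 20 * 1.19^22
= 20 * 45.923307
= 918.47

918.47 armor


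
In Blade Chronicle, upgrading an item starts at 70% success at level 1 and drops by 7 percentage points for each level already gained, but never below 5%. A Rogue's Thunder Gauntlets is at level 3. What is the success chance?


raw_rate = 70 - 7 * (3 - 1)
= 70 - 7 * 2
= 70 - 14
= 56
Apply floor: max(56, 5) = 56%

56%


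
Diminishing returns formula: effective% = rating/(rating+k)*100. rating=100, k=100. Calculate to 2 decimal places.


effective% = rating / (rating + k) * 100
= 100 / (100 + 100) * 100
= 100 / 200 * 100
= 0.5 * 100
= 50.00%

50.00%


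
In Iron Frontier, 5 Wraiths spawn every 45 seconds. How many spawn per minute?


Spawns per minute = count * (60 / interval)
= 5 * (60 / 45)
= 5 * 1.3333
= 6.67

6.67 per minute


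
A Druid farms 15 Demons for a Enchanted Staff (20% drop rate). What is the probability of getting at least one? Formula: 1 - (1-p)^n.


P(at least one) = 1 - P(none) = 1 - (1-p)^n
p = 20/100 = 0.2
1 - p = 0.8
(1 - p)^15 = 0.8^15 = 0.035184
P(at least one) = 1 - 0.035184 = 0.9648

0.9648


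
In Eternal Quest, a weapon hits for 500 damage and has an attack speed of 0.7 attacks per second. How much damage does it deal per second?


DPS = damage * attack_speed
= 500 * 0.7
= 350.0

350.0 DPS


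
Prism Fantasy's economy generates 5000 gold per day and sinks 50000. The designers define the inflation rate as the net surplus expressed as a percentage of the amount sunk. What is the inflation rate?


Net gold = 5000 - 50000 = -45000
Inflation rate = net / sunk * 100 = -45000 / 50000 * 100
= -0.9 * 100
= -90.00%

-90.00%


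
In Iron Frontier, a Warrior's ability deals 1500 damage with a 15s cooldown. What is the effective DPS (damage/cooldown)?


DPS = damage / cooldown
= 1500 / 15
= 100.00

100.00 DPS


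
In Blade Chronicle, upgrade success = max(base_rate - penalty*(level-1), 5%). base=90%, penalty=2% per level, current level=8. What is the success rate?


raw_rate = 90 - 2 * (8 - 1)
= 90 - 2 * 7
= 90 - 14
= 76
Apply floor: max(76, 5) = 76%

76%


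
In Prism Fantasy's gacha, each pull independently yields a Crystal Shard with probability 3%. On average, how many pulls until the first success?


Expected pulls for a geometric distribution = 1/p = 100 / rate%
= 100 / 3
= 33.33

33.33 pulls


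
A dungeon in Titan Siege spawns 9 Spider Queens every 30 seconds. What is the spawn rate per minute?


Spawns per minute = count * (60 / interval)
= 9 * (60 / 30)
= 9 * 2.0
= 18.0

18.0 per minute


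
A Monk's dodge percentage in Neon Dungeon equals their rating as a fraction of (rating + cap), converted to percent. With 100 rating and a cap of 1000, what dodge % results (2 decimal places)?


dodge% = 100 / (100 + 1000) * 100
= 100 / 1100 * 100
= 0.090909 * 100
= 9.09%

9.09%


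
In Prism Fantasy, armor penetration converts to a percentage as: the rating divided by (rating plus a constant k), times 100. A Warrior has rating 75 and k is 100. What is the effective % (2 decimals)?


effective% = rating / (rating + k) * 100
= 75 / (75 + 100) * 100
= 75 / 175 * 100
= 0.428571 * 100
= 42.86%

42.86%


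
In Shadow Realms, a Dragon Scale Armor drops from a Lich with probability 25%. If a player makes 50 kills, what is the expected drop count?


Expected drops = kills * (drop_rate / 100)
= 50 * (25 / 100)
= 50 * 0.25
= 12.5

12.5 drops


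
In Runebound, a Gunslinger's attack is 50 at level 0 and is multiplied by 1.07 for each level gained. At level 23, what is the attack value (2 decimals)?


value = base * growth^level
= 50 * 1.07^23
= 50 * 4.74053
= 237.03

237.03 attack


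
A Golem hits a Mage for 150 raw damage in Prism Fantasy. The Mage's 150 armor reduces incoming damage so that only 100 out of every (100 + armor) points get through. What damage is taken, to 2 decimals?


actual = 150 * 100 / (100 + 150)
= 150 * 100 / 250
= 15000 / 250
= 60.00

60.00 damage


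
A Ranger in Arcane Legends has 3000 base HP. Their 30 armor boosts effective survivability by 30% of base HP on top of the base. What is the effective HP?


EHP = 3000 * (1 + 30/100)
= 3000 * (1 + 0.3)
= 3000 * 1.3
= 3900.0

3900.0 EHP


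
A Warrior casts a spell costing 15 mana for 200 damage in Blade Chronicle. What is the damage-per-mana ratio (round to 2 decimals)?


Efficiency = damage / mana
= 200 / 15
= 13.33

13.33 dmg/mana


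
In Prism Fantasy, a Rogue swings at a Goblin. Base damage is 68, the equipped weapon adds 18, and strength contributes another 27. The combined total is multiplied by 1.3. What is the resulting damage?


Sum base + weapon + str = 68 + 18 + 27 = 113
Multiply by 1.3:
113 * 1.3 = 146.9

146.9 damage


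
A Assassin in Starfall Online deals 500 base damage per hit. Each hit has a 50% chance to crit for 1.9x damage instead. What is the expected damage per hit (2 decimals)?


E[dmg] = base * (1 + crit_chance * (crit_mult - 1))
cc as decimal = 50/100 = 0.5
cm - 1 = 1.9 - 1 = 0.9
Bonus factor = 0.5 * 0.9 = 0.45
Total multiplier = 1 + 0.45 = 1.45
Expected damage = 500 * 1.45 = 725.00

725.00 damage


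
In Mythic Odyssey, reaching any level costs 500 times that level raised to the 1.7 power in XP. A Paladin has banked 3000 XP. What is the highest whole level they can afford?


XP = 500 * level^1.7, so level = (XP / 500)^(1/1.7)
= (3000 / 500)^(1/1.7)
= 6.0^0.5882
= 2.869
Floor: level = 2

level 2


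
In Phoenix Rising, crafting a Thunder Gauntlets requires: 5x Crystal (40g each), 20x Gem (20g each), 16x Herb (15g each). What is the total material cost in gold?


Cost breakdown:
  Crystal: 5 * 40 = 200
  Gem: 20 * 20 = 400
  Herb: 16 * 15 = 240
Total = 200 + 400 + 240 = 840

840 gold


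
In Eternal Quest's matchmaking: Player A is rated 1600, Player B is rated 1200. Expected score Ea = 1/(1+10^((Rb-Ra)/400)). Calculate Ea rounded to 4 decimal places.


Elo expected score: Ea = 1/(1 + 10^((Rb-Ra)/400))
Rb - Ra = 1200 - 1600 = -400
(Rb-Ra)/400 = -400/400 = -1.0
10^-1.0 = 0.1
Ea = 1/(1 + 0.1) = 1/1.1 = 0.9091

0.9091


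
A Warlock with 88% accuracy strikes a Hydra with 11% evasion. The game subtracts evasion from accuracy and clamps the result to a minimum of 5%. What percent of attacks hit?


accuracy - evasion = 88 - 11 = 77
Apply floor: max(77, 5) = 77
Hit chance = 77%

77%


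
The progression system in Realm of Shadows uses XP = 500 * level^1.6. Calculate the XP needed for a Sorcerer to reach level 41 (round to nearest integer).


XP = 500 * level^1.6
Substitute level = 41:
XP = 500 * 41^1.6
= 500 * 380.5872
= 190294

190294 XP


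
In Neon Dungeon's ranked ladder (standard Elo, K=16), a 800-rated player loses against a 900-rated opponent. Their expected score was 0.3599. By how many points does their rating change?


Elo update: delta = K * (S - Ea), where S = 0 (loses)
S - Ea = 0 - 0.3599 = -0.3599
Rating change = 16 * -0.3599
= -5.76

-5.76 rating points


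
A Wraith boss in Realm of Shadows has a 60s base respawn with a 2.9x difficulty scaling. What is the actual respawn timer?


Respawn time = base * multiplier
= 60 * 2.9
= 174.0 seconds

174.0 seconds


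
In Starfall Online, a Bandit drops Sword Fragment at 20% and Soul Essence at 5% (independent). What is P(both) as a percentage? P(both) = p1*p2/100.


For independent events, P(both) = P(A) * P(B)
= 20% * 5%
= 100 / 100 %
= 1.0%

1.0%


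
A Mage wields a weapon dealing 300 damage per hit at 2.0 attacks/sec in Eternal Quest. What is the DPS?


DPS = damage * attack_speed
= 300 * 2.0
= 600.0

600.0 DPS


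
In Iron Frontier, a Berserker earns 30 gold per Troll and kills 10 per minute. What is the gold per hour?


Gold per minute = 30 * 10 = 300
Gold per hour = 300 * 60 = 18000

18000 gold/hour


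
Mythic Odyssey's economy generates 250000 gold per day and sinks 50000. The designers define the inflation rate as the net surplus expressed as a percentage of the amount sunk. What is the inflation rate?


Net gold = 250000 - 50000 = 200000
Inflation rate = net / sunk * 100 = 200000 / 50000 * 100
= 4.0 * 100
= 400.00%

400.00%


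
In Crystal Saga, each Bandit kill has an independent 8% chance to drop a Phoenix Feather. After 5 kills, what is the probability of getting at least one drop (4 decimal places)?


P(at least one) = 1 - P(none) = 1 - (1-p)^n
p = 8/100 = 0.08
1 - p = 0.92
(1 - p)^5 = 0.92^5 = 0.659082
P(at least one) = 1 - 0.659082 = 0.3409

0.3409


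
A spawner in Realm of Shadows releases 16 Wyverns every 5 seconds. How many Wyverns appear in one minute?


Spawns per minute = count * (60 / interval)
= 16 * (60 / 5)
= 16 * 12.0
= 192.0

192.0 per minute


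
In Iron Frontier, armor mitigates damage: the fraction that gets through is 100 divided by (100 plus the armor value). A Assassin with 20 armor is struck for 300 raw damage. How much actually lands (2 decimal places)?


actual = 300 * 100 / (100 + 20)
= 300 * 100 / 120
= 30000 / 120
= 250.00

250.00 damage


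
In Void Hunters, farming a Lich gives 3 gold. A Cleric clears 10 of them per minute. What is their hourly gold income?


Gold per minute = 3 * 10 = 30
Gold per hour = 30 * 60 = 1800

1800 gold/hour


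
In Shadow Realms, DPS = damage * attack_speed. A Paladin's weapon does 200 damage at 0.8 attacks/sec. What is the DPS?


DPS = damage * attack_speed
= 200 * 0.8
= 160.0

160.0 DPS


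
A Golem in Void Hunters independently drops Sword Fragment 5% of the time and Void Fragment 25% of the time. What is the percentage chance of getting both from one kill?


For independent events, P(both) = P(A) * P(B)
= 5% * 25%
= 125 / 100 %
= 1.25%

1.25%


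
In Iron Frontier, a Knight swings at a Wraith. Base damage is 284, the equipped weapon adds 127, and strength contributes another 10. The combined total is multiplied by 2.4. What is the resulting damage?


Sum base + weapon + str = 284 + 127 + 10 = 421
Multiply by 2.4:
421 * 2.4 = 1010.4

1010.4 damage


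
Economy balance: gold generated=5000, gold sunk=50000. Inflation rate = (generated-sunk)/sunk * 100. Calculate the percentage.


Net gold = 5000 - 50000 = -45000
Inflation rate = net / sunk * 100 = -45000 / 50000 * 100
= -0.9 * 100
= -90.00%

-90.00%


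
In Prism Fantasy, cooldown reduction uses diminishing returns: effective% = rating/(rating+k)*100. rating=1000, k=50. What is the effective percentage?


effective% = rating / (rating + k) * 100
= 1000 / (1000 + 50) * 100
= 1000 / 1050 * 100
= 0.952381 * 100
= 95.24%

95.24%


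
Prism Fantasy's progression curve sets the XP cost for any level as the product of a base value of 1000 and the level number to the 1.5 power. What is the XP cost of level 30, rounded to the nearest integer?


XP = 1000 * level^1.5
Substitute level = 30:
XP = 1000 * 30^1.5
= 1000 * 164.3168
= 164317

164317 XP


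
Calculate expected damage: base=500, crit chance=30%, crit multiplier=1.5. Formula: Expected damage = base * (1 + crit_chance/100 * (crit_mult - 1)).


E[dmg] = base * (1 + crit_chance * (crit_mult - 1))
cc as decimal = 30/100 = 0.3
cm - 1 = 1.5 - 1 = 0.5
Bonus factor = 0.3 * 0.5 = 0.15
Total multiplier = 1 + 0.15 = 1.15
Expected damage = 500 * 1.15 = 575.00

575.00 damage


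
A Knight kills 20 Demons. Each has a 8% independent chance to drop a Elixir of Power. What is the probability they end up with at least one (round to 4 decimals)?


P(at least one) = 1 - P(none) = 1 - (1-p)^n
p = 8/100 = 0.08
1 - p = 0.92
(1 - p)^20 = 0.92^20 = 0.188693
P(at least one) = 1 - 0.188693 = 0.8113

0.8113


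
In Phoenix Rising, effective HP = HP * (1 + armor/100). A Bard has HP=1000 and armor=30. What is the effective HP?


EHP = 1000 * (1 + 30/100)
= 1000 * (1 + 0.3)
= 1000 * 1.3
= 1300.0

1300.0 EHP


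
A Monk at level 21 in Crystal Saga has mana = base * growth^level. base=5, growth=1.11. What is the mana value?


value = base * growth^level
= 5 * 1.11^21
= 5 * 8.949166
= 44.75

44.75 mana


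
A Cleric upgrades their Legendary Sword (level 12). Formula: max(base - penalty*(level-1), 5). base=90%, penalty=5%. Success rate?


raw_rate = 90 - 5 * (12 - 1)
= 90 - 5 * 11
= 90 - 55
= 35
Apply floor: max(35, 5) = 35%

35%


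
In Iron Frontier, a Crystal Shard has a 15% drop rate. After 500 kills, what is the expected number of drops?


Expected drops = kills * (drop_rate / 100)
= 500 * (15 / 100)
= 500 * 0.15
= 75.0

75.0 drops


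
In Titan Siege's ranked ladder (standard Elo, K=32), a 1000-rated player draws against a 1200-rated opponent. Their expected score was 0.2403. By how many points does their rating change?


Elo update: delta = K * (S - Ea), where S = 0.5 (draws)
S - Ea = 0.5 - 0.2403 = 0.2597
Rating change = 32 * 0.2597
= 8.31

8.31 rating points


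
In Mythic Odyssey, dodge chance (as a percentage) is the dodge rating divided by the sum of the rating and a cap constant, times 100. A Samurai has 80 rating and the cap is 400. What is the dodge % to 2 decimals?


dodge% = 80 / (80 + 400) * 100
= 80 / 480 * 100
= 0.166667 * 100
= 16.67%

16.67%


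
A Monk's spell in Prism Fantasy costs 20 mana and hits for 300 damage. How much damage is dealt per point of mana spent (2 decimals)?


Efficiency = damage / mana
= 300 / 20
= 15.00

15.00 dmg/mana


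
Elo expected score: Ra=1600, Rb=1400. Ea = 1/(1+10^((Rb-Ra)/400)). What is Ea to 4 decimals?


Elo expected score: Ea = 1/(1 + 10^((Rb-Ra)/400))
Rb - Ra = 1400 - 1600 = -200
(Rb-Ra)/400 = -200/400 = -0.5
10^-0.5 = 0.316228
Ea = 1/(1 + 0.316228) = 1/1.316228 = 0.7597

0.7597


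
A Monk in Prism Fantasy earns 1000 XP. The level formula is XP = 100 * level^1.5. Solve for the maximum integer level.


XP = 100 * level^1.5, so level = (XP / 100)^(1/1.5)
= (1000 / 100)^(1/1.5)
= 10.0^0.6667
= 4.6416
Floor: level = 4

level 4


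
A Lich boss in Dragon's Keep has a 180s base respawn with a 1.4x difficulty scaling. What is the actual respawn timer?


Respawn time = base * multiplier
= 180 * 1.4
= 252.0 seconds

252.0 seconds


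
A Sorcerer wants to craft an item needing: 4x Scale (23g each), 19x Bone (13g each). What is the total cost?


Cost breakdown:
  Scale: 4 * 23 = 92
  Bone: 19 * 13 = 247
Total = 92 + 247 = 339

339 gold


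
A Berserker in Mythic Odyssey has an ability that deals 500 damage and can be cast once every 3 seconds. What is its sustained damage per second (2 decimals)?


DPS = damage / cooldown
= 500 / 3
= 166.67

166.67 DPS


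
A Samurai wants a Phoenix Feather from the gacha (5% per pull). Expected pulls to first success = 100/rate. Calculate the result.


Expected pulls for a geometric distribution = 1/p = 100 / rate%
= 100 / 5
= 20.0

20.0 pulls


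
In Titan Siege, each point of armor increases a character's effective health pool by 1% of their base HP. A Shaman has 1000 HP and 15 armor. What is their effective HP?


EHP = 1000 * (1 + 15/100)
= 1000 * (1 + 0.15)
= 1000 * 1.15
= 1150.0

1150.0 EHP


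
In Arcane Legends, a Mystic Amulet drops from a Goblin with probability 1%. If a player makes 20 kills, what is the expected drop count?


Expected drops = kills * (drop_rate / 100)
= 20 * (1 / 100)
= 20 * 0.01
= 0.2

0.2 drops


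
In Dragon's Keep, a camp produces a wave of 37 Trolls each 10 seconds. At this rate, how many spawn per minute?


Spawns per minute = count * (60 / interval)
= 37 * (60 / 10)
= 37 * 6.0
= 222.0

222.0 per minute


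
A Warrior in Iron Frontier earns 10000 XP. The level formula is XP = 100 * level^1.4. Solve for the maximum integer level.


XP = 100 * level^1.4, so level = (XP / 100)^(1/1.4)
= (10000 / 100)^(1/1.4)
= 100.0^0.7143
= 26.827
Floor: level = 26

level 26


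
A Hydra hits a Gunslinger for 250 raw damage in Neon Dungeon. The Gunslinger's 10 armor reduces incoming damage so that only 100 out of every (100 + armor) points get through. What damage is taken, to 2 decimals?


actual = 250 * 100 / (100 + 10)
= 250 * 100 / 110
= 25000 / 110
= 227.27

227.27 damage


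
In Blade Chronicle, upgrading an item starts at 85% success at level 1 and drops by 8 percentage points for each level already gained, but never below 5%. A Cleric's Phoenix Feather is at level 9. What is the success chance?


raw_rate = 85 - 8 * (9 - 1)
= 85 - 8 * 8
= 85 - 64
= 21
Apply floor: max(21, 5) = 21%

21%


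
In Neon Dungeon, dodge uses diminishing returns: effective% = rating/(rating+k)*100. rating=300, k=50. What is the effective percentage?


effective% = rating / (rating + k) * 100
= 300 / (300 + 50) * 100
= 300 / 350 * 100
= 0.857143 * 100
= 85.71%

85.71%


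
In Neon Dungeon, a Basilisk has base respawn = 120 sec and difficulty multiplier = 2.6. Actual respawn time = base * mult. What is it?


Respawn time = base * multiplier
= 120 * 2.6
= 312.0 seconds

312.0 seconds


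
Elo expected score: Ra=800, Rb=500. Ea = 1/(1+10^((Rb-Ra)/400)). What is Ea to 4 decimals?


Elo expected score: Ea = 1/(1 + 10^((Rb-Ra)/400))
Rb - Ra = 500 - 800 = -300
(Rb-Ra)/400 = -300/400 = -0.75
10^-0.75 = 0.177828
Ea = 1/(1 + 0.177828) = 1/1.177828 = 0.8490

0.8490


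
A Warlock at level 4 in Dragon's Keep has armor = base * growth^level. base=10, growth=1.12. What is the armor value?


value = base * growth^level
= 10 * 1.12^4
= 10 * 1.573519
= 15.74

15.74 armor


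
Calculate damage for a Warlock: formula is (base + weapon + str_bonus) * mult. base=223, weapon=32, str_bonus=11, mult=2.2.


Sum base + weapon + str = 223 + 32 + 11 = 266
Multiply by 2.2:
266 * 2.2 = 585.2

585.2 damage


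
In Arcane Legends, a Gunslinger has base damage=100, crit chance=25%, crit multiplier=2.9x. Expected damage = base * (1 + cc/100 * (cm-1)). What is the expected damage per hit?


E[dmg] = base * (1 + crit_chance * (crit_mult - 1))
cc as decimal = 25/100 = 0.25
cm - 1 = 2.9 - 1 = 1.9
Bonus factor = 0.25 * 1.9 = 0.475
Total multiplier = 1 + 0.475 = 1.475
Expected damage = 100 * 1.475 = 147.50

147.50 damage


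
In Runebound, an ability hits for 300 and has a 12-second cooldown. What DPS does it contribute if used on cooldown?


DPS = damage / cooldown
= 300 / 12
= 25.00

25.00 DPS


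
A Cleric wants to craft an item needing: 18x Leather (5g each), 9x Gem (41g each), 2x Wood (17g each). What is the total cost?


Cost breakdown:
  Leather: 18 * 5 = 90
  Gem: 9 * 41 = 369
  Wood: 2 * 17 = 34
Total = 90 + 369 + 34 = 493

493 gold


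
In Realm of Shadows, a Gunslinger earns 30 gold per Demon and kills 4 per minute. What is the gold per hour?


Gold per minute = 30 * 4 = 120
Gold per hour = 120 * 60 = 7200

7200 gold/hour


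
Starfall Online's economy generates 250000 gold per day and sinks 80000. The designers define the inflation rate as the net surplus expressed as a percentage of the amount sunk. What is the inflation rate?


Net gold = 250000 - 80000 = 170000
Inflation rate = net / sunk * 100 = 170000 / 80000 * 100
= 2.125 * 100
= 212.50%

212.50%


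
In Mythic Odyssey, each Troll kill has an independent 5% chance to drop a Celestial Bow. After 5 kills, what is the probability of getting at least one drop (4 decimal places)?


P(at least one) = 1 - P(none) = 1 - (1-p)^n
p = 5/100 = 0.05
1 - p = 0.95
(1 - p)^5 = 0.95^5 = 0.773781
P(at least one) = 1 - 0.773781 = 0.2262

0.2262


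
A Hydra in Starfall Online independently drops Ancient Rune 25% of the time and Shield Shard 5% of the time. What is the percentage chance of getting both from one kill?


For independent events, P(both) = P(A) * P(B)
= 25% * 5%
= 125 / 100 %
= 1.25%

1.25%


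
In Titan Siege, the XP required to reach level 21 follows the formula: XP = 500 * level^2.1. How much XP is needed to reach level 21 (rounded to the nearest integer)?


XP = 500 * level^2.1
Substitute level = 21:
XP = 500 * 21^2.1
= 500 * 597.944
= 298972

298972 XP


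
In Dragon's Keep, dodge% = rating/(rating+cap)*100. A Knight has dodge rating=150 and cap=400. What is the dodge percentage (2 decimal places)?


dodge% = 150 / (150 + 400) * 100
= 150 / 550 * 100
= 0.272727 * 100
= 27.27%

27.27%


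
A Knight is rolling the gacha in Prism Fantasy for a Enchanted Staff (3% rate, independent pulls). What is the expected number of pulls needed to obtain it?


Expected pulls for a geometric distribution = 1/p = 100 / rate%
= 100 / 3
= 33.33

33.33 pulls


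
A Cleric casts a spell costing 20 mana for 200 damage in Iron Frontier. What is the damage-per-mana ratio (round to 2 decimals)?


Efficiency = damage / mana
= 200 / 20
= 10.00

10.00 dmg/mana


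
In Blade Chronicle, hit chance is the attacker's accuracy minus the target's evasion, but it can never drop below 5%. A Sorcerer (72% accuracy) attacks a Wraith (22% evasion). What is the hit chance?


accuracy - evasion = 72 - 22 = 50
Apply floor: max(50, 5) = 50
Hit chance = 50%

50%


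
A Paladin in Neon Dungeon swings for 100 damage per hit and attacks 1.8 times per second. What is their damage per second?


DPS = damage * attack_speed
= 100 * 1.8
= 180.0

180.0 DPS


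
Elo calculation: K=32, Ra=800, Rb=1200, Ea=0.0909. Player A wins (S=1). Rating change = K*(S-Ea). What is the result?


Elo update: delta = K * (S - Ea), where S = 1 (wins)
S - Ea = 1 - 0.0909 = 0.9091
Rating change = 32 * 0.9091
= 29.09

29.09 rating points


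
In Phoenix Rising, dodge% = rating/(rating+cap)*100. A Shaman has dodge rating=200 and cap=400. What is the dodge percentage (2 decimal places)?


dodge% = 200 / (200 + 400) * 100
= 200 / 600 * 100
= 0.333333 * 100
= 33.33%

33.33%


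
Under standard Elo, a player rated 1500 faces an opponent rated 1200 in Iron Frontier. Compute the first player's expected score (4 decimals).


Elo expected score: Ea = 1/(1 + 10^((Rb-Ra)/400))
Rb - Ra = 1200 - 1500 = -300
(Rb-Ra)/400 = -300/400 = -0.75
10^-0.75 = 0.177828
Ea = 1/(1 + 0.177828) = 1/1.177828 = 0.8490

0.8490


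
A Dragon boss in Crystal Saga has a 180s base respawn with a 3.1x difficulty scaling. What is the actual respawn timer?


Respawn time = base * multiplier
= 180 * 3.1
= 558.0 seconds

558.0 seconds


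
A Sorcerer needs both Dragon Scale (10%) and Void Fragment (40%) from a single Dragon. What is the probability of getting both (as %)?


For independent events, P(both) = P(A) * P(B)
= 10% * 40%
= 400 / 100 %
= 4.0%

4.0%


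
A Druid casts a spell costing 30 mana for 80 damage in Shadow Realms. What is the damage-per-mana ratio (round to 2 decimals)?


Efficiency = damage / mana
= 80 / 30
= 2.67

2.67 dmg/mana


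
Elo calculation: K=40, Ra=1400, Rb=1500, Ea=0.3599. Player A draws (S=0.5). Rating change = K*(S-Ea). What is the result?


Elo update: delta = K * (S - Ea), where S = 0.5 (draws)
S - Ea = 0.5 - 0.3599 = 0.1401
Rating change = 40 * 0.1401
= 5.60

5.60 rating points


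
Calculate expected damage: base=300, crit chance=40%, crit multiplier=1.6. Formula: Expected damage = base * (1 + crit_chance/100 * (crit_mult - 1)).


E[dmg] = base * (1 + crit_chance * (crit_mult - 1))
cc as decimal = 40/100 = 0.4
cm - 1 = 1.6 - 1 = 0.6
Bonus factor = 0.4 * 0.6 = 0.24
Total multiplier = 1 + 0.24 = 1.24
Expected damage = 300 * 1.24 = 372.00

372.00 damage


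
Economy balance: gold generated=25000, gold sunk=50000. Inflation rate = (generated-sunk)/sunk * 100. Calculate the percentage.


Net gold = 25000 - 50000 = -25000
Inflation rate = net / sunk * 100 = -25000 / 50000 * 100
= -0.5 * 100
= -50.00%

-50.00%


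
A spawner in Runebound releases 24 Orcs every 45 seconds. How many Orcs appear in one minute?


Spawns per minute = count * (60 / interval)
= 24 * (60 / 45)
= 24 * 1.3333
= 32.0

32.0 per minute


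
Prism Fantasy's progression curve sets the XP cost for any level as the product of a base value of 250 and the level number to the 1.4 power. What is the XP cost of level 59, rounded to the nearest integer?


XP = 250 * level^1.4
Substitute level = 59:
XP = 250 * 59^1.4
= 250 * 301.4344
= 75359

75359 XP


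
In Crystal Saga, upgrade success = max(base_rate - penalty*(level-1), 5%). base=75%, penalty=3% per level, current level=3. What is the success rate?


raw_rate = 75 - 3 * (3 - 1)
= 75 - 3 * 2
= 75 - 6
= 69
Apply floor: max(69, 5) = 69%

69%


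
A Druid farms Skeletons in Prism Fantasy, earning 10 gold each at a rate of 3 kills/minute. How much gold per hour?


Gold per minute = 10 * 3 = 30
Gold per hour = 30 * 60 = 1800

1800 gold/hour


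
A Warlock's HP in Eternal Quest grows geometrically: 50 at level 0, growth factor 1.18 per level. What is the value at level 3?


value = base * growth^level
= 50 * 1.18^3
= 50 * 1.643032
= 82.15

82.15 HP


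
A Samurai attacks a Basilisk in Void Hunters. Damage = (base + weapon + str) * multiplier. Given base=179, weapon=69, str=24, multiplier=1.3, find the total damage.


Sum base + weapon + str = 179 + 69 + 24 = 272
Multiply by 1.3:
272 * 1.3 = 353.6

353.6 damage


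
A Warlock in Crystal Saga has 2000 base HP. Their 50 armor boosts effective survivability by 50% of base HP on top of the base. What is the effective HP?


EHP = 2000 * (1 + 50/100)
= 2000 * (1 + 0.5)
= 2000 * 1.5
= 3000.0

3000.0 EHP


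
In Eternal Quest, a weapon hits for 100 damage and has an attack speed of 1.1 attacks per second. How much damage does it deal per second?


DPS = damage * attack_speed
= 100 * 1.1
= 110.0

110.0 DPS


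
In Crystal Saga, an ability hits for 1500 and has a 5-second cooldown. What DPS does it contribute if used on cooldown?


DPS = damage / cooldown
= 1500 / 5
= 300.00

300.00 DPS


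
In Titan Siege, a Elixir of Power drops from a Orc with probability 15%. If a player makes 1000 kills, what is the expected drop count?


Expected drops = kills * (drop_rate / 100)
= 1000 * (15 / 100)
= 1000 * 0.15
= 150.0

150.0 drops


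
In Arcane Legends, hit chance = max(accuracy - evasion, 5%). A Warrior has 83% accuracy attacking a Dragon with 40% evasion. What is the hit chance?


accuracy - evasion = 83 - 40 = 43
Apply floor: max(43, 5) = 43
Hit chance = 43%

43%


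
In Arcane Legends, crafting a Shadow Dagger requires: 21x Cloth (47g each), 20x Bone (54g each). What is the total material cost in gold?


Cost breakdown:
  Cloth: 21 * 47 = 987
  Bone: 20 * 54 = 1080
Total = 987 + 1080 = 2067

2067 gold


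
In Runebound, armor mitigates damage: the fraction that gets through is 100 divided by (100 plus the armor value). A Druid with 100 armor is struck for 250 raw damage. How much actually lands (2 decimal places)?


actual = 250 * 100 / (100 + 100)
= 250 * 100 / 200
= 25000 / 200
= 125.00

125.00 damage


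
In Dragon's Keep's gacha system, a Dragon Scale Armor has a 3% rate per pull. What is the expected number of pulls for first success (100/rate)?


Expected pulls for a geometric distribution = 1/p = 100 / rate%
= 100 / 3
= 33.33

33.33 pulls


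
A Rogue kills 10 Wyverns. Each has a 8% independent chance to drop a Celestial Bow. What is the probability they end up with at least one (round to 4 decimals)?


P(at least one) = 1 - P(none) = 1 - (1-p)^n
p = 8/100 = 0.08
1 - p = 0.92
(1 - p)^10 = 0.92^10 = 0.434388
P(at least one) = 1 - 0.434388 = 0.5656

0.5656


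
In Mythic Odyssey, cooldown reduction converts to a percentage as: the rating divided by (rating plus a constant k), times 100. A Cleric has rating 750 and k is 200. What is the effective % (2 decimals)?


effective% = rating / (rating + k) * 100
= 750 / (750 + 200) * 100
= 750 / 950 * 100
= 0.789474 * 100
= 78.95%

78.95%


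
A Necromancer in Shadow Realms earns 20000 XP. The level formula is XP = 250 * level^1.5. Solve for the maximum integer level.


XP = 250 * level^1.5, so level = (XP / 250)^(1/1.5)
= (20000 / 250)^(1/1.5)
= 80.0^0.6667
= 18.5664
Floor: level = 18

level 18


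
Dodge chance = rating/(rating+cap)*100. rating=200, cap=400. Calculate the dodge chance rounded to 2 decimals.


dodge% = 200 / (200 + 400) * 100
= 200 / 600 * 100
= 0.333333 * 100
= 33.33%

33.33%


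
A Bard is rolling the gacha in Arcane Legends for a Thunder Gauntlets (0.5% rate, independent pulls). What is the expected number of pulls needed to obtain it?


Expected pulls for a geometric distribution = 1/p = 100 / rate%
= 100 / 0.5
= 200.0

200.0 pulls


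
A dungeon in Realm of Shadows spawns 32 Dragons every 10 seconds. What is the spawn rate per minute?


Spawns per minute = count * (60 / interval)
= 32 * (60 / 10)
= 32 * 6.0
= 192.0

192.0 per minute


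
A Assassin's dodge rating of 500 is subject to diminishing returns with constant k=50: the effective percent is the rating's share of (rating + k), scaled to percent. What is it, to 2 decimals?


effective% = rating / (rating + k) * 100
= 500 / (500 + 50) * 100
= 500 / 550 * 100
= 0.909091 * 100
= 90.91%

90.91%


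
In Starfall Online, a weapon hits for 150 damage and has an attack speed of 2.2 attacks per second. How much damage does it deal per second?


DPS = damage * attack_speed
= 150 * 2.2
= 330.0

330.0 DPS


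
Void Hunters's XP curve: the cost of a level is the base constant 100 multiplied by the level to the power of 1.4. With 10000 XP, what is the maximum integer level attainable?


XP = 100 * level^1.4, so level = (XP / 100)^(1/1.4)
= (10000 / 100)^(1/1.4)
= 100.0^0.7143
= 26.827
Floor: level = 26

level 26


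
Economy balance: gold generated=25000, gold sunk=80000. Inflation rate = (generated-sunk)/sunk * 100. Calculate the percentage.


Net gold = 25000 - 80000 = -55000
Inflation rate = net / sunk * 100 = -55000 / 80000 * 100
= -0.6875 * 100
= -68.75%

-68.75%


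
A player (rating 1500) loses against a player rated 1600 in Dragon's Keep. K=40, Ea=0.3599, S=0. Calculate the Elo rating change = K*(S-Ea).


Elo update: delta = K * (S - Ea), where S = 0 (loses)
S - Ea = 0 - 0.3599 = -0.3599
Rating change = 40 * -0.3599
= -14.40

-14.40 rating points


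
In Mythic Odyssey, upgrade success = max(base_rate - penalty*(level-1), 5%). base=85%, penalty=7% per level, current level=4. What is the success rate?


raw_rate = 85 - 7 * (4 - 1)
= 85 - 7 * 3
= 85 - 21
= 64
Apply floor: max(64, 5) = 64%

64%


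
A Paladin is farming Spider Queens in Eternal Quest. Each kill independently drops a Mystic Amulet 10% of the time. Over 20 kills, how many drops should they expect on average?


Expected drops = kills * (drop_rate / 100)
= 20 * (10 / 100)
= 20 * 0.1
= 2.0

2.0 drops


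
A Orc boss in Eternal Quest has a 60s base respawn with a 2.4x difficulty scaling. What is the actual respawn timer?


Respawn time = base * multiplier
= 60 * 2.4
= 144.0 seconds

144.0 seconds


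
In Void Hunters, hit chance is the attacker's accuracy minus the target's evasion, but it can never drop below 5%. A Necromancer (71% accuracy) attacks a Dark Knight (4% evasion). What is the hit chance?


accuracy - evasion = 71 - 4 = 67
Apply floor: max(67, 5) = 67
Hit chance = 67%

67%


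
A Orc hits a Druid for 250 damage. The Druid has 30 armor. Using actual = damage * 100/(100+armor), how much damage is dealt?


actual = 250 * 100 / (100 + 30)
= 250 * 100 / 130
= 25000 / 130
= 192.31

192.31 damage


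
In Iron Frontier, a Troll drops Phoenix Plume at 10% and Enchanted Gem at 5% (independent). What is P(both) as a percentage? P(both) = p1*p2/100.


For independent events, P(both) = P(A) * P(B)
= 10% * 5%
= 50 / 100 %
= 0.5%

0.5%


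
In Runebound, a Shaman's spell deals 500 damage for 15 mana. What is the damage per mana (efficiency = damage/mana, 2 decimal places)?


Efficiency = damage / mana
= 500 / 15
= 33.33

33.33 dmg/mana


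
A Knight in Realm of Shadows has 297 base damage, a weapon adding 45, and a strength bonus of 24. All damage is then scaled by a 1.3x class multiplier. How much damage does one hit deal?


Sum base + weapon + str = 297 + 45 + 24 = 366
Multiply by 1.3:
366 * 1.3 = 475.8

475.8 damage


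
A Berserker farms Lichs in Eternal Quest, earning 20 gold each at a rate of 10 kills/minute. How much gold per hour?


Gold per minute = 20 * 10 = 200
Gold per hour = 200 * 60 = 12000

12000 gold/hour


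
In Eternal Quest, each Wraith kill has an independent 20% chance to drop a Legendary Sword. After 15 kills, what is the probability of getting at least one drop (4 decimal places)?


P(at least one) = 1 - P(none) = 1 - (1-p)^n
p = 20/100 = 0.2
1 - p = 0.8
(1 - p)^15 = 0.8^15 = 0.035184
P(at least one) = 1 - 0.035184 = 0.9648

0.9648


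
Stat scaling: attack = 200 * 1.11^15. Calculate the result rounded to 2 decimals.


value = base * growth^level
= 200 * 1.11^15
= 200 * 4.784589
= 956.92

956.92 attack


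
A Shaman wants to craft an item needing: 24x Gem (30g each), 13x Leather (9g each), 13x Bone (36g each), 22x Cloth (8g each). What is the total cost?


Cost breakdown:
  Gem: 24 * 30 = 720
  Leather: 13 * 9 = 117
  Bone: 13 * 36 = 468
  Cloth: 22 * 8 = 176
Total = 720 + 117 + 468 + 176 = 1481

1481 gold


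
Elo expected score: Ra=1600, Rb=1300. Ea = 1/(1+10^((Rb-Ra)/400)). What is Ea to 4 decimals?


Elo expected score: Ea = 1/(1 + 10^((Rb-Ra)/400))
Rb - Ra = 1300 - 1600 = -300
(Rb-Ra)/400 = -300/400 = -0.75
10^-0.75 = 0.177828
Ea = 1/(1 + 0.177828) = 1/1.177828 = 0.8490

0.8490


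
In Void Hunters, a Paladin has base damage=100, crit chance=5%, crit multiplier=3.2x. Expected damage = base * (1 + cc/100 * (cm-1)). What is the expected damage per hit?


E[dmg] = base * (1 + crit_chance * (crit_mult - 1))
cc as decimal = 5/100 = 0.05
cm - 1 = 3.2 - 1 = 2.2
Bonus factor = 0.05 * 2.2 = 0.11
Total multiplier = 1 + 0.11 = 1.11
Expected damage = 100 * 1.11 = 111.00

111.00 damage


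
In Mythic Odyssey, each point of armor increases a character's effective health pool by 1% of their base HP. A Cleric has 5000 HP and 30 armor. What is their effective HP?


EHP = 5000 * (1 + 30/100)
= 5000 * (1 + 0.3)
= 5000 * 1.3
= 6500.0

6500.0 EHP


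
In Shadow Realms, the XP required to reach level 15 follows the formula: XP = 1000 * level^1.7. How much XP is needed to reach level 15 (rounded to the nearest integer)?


XP = 1000 * level^1.7
Substitute level = 15:
XP = 1000 * 15^1.7
= 1000 * 99.8516
= 99852

99852 XP


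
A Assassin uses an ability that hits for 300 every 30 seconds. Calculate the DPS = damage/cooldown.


DPS = damage / cooldown
= 300 / 30
= 10.00

10.00 DPS


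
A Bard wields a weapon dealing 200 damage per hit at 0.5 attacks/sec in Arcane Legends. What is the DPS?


DPS = damage * attack_speed
= 200 * 0.5
= 100.0

100.0 DPS


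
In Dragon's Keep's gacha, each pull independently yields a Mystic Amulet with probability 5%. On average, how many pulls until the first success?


Expected pulls for a geometric distribution = 1/p = 100 / rate%
= 100 / 5
= 20.0

20.0 pulls


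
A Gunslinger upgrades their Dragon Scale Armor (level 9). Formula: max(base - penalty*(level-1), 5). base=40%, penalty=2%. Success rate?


raw_rate = 40 - 2 * (9 - 1)
= 40 - 2 * 8
= 40 - 16
= 24
Apply floor: max(24, 5) = 24%

24%


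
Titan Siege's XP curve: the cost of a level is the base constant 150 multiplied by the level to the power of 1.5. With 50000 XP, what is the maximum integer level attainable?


XP = 150 * level^1.5, so level = (XP / 150)^(1/1.5)
= (50000 / 150)^(1/1.5)
= 333.3333^0.6667
= 48.075
Floor: level = 48

level 48


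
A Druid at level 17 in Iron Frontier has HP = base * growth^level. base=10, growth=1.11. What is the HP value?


value = base * growth^level
= 10 * 1.11^17
= 10 * 5.895093
= 58.95

58.95 HP


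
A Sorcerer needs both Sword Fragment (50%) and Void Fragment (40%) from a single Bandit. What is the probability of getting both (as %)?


For independent events, P(both) = P(A) * P(B)
= 50% * 40%
= 2000 / 100 %
= 20.0%

20.0%


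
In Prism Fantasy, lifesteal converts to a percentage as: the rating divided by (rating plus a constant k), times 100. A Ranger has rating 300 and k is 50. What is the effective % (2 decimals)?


effective% = rating / (rating + k) * 100
= 300 / (300 + 50) * 100
= 300 / 350 * 100
= 0.857143 * 100
= 85.71%

85.71%


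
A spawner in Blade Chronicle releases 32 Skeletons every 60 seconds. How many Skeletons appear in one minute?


Spawns per minute = count * (60 / interval)
= 32 * (60 / 60)
= 32 * 1.0
= 32.0

32.0 per minute


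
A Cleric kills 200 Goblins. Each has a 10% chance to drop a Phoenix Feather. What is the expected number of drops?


Expected drops = kills * (drop_rate / 100)
= 200 * (10 / 100)
= 200 * 0.1
= 20.0

20.0 drops


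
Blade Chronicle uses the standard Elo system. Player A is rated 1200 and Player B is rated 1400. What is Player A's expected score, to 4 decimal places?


Elo expected score: Ea = 1/(1 + 10^((Rb-Ra)/400))
Rb - Ra = 1400 - 1200 = 200
(Rb-Ra)/400 = 200/400 = 0.5
10^0.5 = 3.162278
Ea = 1/(1 + 3.162278) = 1/4.162278 = 0.2403

0.2403


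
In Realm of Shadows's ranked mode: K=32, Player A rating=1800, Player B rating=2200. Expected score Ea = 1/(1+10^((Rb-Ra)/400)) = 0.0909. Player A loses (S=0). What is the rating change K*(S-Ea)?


Elo update: delta = K * (S - Ea), where S = 0 (loses)
S - Ea = 0 - 0.0909 = -0.0909
Rating change = 32 * -0.0909
= -2.91

-2.91 rating points


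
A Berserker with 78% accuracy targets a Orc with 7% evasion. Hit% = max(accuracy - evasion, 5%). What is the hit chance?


accuracy - evasion = 78 - 7 = 71
Apply floor: max(71, 5) = 71
Hit chance = 71%

71%
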